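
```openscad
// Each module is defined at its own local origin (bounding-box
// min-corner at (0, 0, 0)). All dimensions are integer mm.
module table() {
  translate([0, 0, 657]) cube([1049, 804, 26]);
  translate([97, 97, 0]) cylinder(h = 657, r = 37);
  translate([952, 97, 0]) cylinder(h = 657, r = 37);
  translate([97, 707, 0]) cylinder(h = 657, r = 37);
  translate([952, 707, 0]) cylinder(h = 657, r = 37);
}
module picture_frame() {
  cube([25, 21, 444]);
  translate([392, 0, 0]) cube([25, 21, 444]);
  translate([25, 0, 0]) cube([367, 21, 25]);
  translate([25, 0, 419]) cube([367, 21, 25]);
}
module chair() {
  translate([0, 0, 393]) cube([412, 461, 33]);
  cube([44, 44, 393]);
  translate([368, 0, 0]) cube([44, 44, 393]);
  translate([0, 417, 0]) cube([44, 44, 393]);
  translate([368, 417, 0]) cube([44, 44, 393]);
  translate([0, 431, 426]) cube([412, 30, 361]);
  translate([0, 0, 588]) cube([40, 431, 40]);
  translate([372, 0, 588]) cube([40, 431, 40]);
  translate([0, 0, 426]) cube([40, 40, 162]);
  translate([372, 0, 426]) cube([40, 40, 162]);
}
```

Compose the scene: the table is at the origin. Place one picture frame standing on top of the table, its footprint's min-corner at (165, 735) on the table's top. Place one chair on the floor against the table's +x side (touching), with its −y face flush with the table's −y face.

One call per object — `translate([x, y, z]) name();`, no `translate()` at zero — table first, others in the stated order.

table();
translate([165, 735, 683]) picture_frame();
translate([1049, 0, 0]) chair();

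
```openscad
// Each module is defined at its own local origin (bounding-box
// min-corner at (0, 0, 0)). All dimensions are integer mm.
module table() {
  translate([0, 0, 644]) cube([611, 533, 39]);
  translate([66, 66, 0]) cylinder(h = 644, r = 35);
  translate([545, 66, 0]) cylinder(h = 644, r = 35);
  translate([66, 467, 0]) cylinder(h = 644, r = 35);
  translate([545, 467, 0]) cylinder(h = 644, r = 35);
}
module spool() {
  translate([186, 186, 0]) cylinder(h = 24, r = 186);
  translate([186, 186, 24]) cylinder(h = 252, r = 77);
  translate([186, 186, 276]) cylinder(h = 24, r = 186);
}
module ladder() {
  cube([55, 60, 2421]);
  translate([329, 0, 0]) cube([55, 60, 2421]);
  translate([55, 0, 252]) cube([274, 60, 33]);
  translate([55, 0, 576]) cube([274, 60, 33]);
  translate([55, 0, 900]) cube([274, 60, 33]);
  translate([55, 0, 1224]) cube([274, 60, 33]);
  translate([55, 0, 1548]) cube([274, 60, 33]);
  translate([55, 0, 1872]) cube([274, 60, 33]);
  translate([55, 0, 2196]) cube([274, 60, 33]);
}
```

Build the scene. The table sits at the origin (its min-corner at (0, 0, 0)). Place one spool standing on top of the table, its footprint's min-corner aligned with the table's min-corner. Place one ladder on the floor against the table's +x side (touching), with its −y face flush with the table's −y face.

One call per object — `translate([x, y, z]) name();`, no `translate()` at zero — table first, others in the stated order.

table();
translate([0, 0, 683]) spool();
translate([611, 0, 0]) ladder();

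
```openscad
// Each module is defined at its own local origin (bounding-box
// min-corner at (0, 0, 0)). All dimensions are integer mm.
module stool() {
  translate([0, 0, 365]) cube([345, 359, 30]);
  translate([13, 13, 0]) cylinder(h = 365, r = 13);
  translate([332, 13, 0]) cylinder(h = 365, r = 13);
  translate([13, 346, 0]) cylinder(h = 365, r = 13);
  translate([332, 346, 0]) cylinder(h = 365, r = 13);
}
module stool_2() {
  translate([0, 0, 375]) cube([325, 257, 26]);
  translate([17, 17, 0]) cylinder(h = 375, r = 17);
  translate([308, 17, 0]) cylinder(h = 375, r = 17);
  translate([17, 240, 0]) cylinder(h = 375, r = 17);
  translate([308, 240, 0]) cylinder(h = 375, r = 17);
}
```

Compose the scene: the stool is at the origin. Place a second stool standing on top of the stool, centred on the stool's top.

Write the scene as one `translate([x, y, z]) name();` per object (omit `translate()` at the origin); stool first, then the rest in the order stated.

stool();
translate([10, 51, 395]) stool_2();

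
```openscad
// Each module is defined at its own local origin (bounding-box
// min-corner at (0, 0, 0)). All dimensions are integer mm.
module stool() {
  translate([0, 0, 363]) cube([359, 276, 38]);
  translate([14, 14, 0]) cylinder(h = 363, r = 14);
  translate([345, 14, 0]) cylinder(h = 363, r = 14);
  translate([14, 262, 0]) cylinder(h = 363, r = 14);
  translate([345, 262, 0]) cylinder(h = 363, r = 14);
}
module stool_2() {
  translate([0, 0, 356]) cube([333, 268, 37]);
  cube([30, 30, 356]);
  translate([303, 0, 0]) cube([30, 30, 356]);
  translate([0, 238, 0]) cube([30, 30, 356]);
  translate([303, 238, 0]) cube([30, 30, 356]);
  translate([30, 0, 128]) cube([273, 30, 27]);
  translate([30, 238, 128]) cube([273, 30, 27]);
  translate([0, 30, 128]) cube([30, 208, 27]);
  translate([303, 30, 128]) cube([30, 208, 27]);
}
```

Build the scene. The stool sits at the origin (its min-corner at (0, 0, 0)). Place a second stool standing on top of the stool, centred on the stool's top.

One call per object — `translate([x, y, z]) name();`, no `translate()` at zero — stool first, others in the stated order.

stool();
translate([13, 4, 401]) stool_2();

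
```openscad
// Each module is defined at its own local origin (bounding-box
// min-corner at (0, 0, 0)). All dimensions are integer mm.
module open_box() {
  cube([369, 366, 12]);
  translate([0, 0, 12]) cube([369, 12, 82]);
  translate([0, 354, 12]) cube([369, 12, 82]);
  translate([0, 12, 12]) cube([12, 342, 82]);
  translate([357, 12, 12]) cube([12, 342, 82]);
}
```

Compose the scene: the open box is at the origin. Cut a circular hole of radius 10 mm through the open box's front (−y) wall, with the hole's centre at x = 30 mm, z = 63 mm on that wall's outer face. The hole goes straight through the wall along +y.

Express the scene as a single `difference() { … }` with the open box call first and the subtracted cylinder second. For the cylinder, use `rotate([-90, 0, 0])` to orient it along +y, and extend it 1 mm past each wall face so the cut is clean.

difference() {
  open_box();
  translate([30, -1, 63]) rotate([-90, 0, 0]) cylinder(h = 14, r = 10);
}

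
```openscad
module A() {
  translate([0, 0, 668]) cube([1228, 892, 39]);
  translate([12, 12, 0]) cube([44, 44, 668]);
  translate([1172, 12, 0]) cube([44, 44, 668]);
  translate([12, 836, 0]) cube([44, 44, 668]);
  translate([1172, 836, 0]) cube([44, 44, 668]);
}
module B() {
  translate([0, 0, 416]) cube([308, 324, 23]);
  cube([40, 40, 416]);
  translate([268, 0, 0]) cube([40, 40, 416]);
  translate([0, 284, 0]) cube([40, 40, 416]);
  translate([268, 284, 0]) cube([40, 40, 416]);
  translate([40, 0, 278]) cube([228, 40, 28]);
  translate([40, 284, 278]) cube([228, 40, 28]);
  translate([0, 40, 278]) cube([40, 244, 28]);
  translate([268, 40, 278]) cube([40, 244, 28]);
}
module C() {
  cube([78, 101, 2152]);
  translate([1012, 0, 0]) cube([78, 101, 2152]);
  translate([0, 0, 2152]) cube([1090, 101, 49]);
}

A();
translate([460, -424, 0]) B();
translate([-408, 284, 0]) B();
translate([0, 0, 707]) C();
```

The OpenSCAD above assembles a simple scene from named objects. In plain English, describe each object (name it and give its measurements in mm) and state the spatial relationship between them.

A is a table: top 1228 mm (x) × 892 mm (y), 39 mm thick, upper face at z = 707 mm, on four 44×44 mm square legs, each inset 12 mm from the nearest pair of top edges, running from z = 0 to the bottom of the top.

B is a four-legged stool. The seat is 308×324 mm, 23 mm thick, top at z = 439 mm. It stands on four square legs, each 40×40 mm in cross-section, from z = 0 to the seat underside, each flush with a corner of the seat. Four stretchers, 40 mm wide and 28 mm tall, connect adjacent legs with their undersides at z = 278 mm, each running between the inner faces of the legs it joins and aligned with the legs' outer faces on the other axis.

C is a door frame. The clear opening is 934 mm wide and 2152 mm high. Two 78 mm wide jambs, 101 mm deep, stand either side of the opening from the floor to the top of the opening. A 49 mm thick head sits across the top of both jambs, spanning the full outside width of the frame.

Two stools sit around the table at the −y, −x sides. The door frame is on top of the table.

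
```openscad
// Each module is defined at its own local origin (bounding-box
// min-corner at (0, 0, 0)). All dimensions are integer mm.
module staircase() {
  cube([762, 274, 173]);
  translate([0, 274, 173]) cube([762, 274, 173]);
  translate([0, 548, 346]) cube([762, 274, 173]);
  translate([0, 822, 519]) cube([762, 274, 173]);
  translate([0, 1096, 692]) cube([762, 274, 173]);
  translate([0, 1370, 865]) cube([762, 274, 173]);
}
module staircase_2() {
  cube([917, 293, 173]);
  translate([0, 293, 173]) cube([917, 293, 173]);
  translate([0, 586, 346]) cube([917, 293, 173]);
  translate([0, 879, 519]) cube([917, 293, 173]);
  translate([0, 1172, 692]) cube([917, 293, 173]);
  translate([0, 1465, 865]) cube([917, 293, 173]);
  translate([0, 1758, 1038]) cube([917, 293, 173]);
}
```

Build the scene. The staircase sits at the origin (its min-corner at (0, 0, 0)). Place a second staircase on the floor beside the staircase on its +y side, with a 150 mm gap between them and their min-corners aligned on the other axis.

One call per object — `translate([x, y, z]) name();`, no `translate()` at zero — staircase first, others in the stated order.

staircase();
translate([0, 1794, 0]) staircase_2();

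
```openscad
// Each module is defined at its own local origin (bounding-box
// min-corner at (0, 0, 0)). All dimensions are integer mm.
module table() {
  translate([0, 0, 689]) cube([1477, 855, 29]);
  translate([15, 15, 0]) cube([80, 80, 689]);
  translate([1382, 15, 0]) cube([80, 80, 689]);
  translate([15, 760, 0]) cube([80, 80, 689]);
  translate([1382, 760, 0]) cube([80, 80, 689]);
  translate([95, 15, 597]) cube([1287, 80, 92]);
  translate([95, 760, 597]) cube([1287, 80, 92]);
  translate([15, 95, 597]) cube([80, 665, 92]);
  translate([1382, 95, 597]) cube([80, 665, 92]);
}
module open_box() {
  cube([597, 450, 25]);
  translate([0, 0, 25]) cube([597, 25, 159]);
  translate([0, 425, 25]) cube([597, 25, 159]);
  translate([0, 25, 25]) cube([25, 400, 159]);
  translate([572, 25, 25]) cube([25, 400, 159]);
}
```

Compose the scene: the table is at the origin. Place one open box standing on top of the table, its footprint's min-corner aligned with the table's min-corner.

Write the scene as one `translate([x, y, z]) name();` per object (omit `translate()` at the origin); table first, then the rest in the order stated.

table();
translate([0, 0, 718]) open_box();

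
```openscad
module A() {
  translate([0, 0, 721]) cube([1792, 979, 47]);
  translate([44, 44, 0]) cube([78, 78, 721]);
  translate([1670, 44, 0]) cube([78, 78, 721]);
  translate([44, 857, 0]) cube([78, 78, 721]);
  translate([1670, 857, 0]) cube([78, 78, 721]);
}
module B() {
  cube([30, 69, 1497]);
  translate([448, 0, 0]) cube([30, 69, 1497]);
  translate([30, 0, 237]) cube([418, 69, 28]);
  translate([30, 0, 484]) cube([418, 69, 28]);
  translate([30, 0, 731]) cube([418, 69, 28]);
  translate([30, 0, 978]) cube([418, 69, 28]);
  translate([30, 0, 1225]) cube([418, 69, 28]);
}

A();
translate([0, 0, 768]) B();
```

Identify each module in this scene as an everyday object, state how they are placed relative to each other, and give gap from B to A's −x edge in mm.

The ladder's min-x is at 0; the table's min-x is 0; gap = 0 mm.

A is a table. B is a ladder. The ladder is on top of the table. The gap from the ladder to the table's −x edge is 0 mm.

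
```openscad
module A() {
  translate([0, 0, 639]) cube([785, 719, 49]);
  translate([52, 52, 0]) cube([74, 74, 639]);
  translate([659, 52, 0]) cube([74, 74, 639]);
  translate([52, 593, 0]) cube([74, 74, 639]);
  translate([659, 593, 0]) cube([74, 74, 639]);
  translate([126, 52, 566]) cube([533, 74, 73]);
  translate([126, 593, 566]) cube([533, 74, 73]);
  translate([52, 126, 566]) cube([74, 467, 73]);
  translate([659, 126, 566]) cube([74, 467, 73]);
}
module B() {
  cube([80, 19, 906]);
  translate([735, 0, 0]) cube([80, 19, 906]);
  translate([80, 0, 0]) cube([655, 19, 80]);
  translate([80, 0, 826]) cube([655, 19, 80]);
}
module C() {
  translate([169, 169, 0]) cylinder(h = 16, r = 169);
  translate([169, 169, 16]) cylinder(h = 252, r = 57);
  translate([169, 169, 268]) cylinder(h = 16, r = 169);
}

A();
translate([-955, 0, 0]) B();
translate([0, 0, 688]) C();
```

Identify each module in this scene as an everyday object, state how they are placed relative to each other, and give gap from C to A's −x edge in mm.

A is a table. B is a picture frame. C is a spool. The picture frame is on the floor beside the table on its −x side. The spool is on top of the table. The gap from the spool to the table's −x edge is 0 mm.

The spool's min-x is at 0; the table's min-x is 0; gap = 0 mm.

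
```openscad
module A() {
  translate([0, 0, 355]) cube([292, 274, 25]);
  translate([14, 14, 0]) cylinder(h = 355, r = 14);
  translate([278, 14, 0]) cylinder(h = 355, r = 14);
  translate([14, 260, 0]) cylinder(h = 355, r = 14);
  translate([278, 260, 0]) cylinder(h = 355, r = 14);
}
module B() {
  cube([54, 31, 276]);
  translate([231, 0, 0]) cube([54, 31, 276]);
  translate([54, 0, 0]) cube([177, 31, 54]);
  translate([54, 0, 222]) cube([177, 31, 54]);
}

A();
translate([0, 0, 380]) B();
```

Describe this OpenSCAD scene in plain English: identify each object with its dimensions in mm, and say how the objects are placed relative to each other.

A is a simple wooden stool: a rectangular seat 292 mm (x) by 274 mm (y), 25 mm thick, top face at z = 380 mm, on four round legs, each 28 mm in diameter. The legs rest on z = 0, each leg's axis is inset half a diameter from the nearest pair of seat edges (so the leg's bounding box is flush with the corner).

B is a picture frame with a 177×168 mm rectangular opening (x by z) and a uniform 54 mm border on every side. Frame depth is 31 mm along y. It is built from two vertical stiles running the full outside height and two horizontal rails spanning the gap between the stiles.

The picture frame is on top of the stool.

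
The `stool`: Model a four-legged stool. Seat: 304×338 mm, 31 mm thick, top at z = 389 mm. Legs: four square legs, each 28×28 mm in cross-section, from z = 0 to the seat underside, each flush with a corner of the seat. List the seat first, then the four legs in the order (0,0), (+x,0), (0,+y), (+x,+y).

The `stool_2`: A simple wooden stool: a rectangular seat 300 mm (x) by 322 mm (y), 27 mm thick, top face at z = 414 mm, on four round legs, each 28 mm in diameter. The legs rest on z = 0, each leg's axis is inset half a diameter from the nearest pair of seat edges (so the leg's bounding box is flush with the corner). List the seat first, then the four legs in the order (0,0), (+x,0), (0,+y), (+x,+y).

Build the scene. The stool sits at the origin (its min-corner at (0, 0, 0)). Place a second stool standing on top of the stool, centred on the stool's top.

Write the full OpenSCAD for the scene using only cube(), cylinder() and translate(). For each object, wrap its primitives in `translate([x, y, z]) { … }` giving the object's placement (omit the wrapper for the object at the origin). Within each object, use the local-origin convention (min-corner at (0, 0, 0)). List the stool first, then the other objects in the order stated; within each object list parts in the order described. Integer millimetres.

translate([0, 0, 358]) cube([304, 338, 31]);
cube([28, 28, 358]);
translate([276, 0, 0]) cube([28, 28, 358]);
translate([0, 310, 0]) cube([28, 28, 358]);
translate([276, 310, 0]) cube([28, 28, 358]);
translate([2, 8, 389]) {
  translate([0, 0, 387]) cube([300, 322, 27]);
  translate([14, 14, 0]) cylinder(h = 387, r = 14);
  translate([286, 14, 0]) cylinder(h = 387, r = 14);
  translate([14, 308, 0]) cylinder(h = 387, r = 14);
  translate([286, 308, 0]) cylinder(h = 387, r = 14);
}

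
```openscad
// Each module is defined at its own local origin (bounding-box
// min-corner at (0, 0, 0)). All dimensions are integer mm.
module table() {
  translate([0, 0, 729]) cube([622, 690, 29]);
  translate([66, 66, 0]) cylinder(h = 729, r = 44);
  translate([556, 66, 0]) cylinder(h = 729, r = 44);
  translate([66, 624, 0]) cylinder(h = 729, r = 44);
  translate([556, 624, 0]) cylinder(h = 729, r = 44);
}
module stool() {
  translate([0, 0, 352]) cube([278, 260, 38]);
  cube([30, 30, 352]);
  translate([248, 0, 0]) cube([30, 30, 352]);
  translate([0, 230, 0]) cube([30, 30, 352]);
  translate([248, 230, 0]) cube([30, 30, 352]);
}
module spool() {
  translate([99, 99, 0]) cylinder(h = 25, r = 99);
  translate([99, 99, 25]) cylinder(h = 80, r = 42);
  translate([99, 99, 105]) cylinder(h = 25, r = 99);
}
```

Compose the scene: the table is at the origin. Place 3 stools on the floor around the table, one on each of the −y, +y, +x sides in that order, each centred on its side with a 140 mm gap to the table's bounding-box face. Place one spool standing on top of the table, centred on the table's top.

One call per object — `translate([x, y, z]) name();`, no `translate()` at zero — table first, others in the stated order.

table();
translate([172, -400, 0]) stool();
translate([172, 830, 0]) stool();
translate([762, 215, 0]) stool();
translate([212, 246, 758]) spool();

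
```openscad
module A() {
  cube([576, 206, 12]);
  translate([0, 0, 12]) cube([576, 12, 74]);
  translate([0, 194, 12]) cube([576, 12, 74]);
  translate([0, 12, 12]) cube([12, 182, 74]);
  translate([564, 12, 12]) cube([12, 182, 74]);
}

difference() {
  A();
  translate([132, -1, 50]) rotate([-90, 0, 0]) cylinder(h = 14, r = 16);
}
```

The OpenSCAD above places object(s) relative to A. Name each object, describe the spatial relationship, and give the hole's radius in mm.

A is an open box. The open box has a circular hole through its front wall. The hole's radius is 16 mm.

The subtracted cylinder has r = 16 mm.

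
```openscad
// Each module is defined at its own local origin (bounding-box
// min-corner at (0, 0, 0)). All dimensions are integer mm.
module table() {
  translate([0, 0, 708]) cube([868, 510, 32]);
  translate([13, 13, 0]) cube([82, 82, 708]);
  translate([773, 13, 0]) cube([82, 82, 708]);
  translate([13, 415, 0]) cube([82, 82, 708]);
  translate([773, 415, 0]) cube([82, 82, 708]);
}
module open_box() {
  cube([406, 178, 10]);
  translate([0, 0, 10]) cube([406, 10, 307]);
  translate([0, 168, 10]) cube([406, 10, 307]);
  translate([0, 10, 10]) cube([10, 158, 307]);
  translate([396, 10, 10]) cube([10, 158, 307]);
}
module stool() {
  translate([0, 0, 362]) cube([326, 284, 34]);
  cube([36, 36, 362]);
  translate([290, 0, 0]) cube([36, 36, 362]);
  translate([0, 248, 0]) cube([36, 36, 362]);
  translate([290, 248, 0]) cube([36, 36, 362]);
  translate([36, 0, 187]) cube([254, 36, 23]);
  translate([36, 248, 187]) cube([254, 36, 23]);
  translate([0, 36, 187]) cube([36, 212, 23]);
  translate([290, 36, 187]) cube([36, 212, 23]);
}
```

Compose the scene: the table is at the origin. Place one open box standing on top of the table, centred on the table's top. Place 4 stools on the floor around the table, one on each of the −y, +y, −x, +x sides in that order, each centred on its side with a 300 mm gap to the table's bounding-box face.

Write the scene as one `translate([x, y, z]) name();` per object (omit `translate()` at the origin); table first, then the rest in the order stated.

table();
translate([231, 166, 740]) open_box();
translate([271, -584, 0]) stool();
translate([271, 810, 0]) stool();
translate([-626, 113, 0]) stool();
translate([1168, 113, 0]) stool();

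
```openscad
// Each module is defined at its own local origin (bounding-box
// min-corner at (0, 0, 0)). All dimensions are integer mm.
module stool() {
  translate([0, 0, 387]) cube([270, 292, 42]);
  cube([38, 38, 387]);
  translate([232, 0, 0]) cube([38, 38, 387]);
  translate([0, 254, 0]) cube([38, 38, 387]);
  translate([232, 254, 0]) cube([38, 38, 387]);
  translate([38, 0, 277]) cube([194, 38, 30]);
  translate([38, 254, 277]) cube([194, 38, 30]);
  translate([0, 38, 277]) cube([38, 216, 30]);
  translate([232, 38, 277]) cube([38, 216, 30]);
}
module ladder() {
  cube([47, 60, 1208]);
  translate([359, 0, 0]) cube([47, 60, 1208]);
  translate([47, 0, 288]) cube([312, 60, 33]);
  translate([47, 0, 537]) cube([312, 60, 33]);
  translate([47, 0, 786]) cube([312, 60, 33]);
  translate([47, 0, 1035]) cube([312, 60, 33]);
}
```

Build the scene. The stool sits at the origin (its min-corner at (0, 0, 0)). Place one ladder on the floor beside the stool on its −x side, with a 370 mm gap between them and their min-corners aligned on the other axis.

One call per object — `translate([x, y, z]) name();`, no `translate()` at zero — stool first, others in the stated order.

stool();
translate([-776, 0, 0]) ladder();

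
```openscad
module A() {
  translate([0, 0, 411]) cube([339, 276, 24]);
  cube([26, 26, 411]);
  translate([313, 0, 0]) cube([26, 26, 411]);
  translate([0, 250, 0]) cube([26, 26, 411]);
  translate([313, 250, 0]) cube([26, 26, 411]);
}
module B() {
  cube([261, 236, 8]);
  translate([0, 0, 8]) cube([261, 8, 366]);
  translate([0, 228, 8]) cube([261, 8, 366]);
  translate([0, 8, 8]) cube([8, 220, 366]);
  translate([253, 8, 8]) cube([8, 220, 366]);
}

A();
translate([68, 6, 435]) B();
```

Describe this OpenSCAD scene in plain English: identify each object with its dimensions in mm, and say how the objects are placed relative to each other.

A is a four-legged stool. The seat is a 339×276×24 mm slab whose top surface is at z = 435 mm; four square legs, each 26×26 mm in cross-section, run from the floor (z = 0) to the underside of the seat, each flush with a corner of the seat.

B is an open storage box with external size 261×236×374 mm and wall thickness 8 mm (the base is also 8 mm thick). The base covers the whole footprint; the four walls stand on the base, with the y-facing walls full-width and the x-facing walls fitting between their inner faces.

The open box is on top of the stool.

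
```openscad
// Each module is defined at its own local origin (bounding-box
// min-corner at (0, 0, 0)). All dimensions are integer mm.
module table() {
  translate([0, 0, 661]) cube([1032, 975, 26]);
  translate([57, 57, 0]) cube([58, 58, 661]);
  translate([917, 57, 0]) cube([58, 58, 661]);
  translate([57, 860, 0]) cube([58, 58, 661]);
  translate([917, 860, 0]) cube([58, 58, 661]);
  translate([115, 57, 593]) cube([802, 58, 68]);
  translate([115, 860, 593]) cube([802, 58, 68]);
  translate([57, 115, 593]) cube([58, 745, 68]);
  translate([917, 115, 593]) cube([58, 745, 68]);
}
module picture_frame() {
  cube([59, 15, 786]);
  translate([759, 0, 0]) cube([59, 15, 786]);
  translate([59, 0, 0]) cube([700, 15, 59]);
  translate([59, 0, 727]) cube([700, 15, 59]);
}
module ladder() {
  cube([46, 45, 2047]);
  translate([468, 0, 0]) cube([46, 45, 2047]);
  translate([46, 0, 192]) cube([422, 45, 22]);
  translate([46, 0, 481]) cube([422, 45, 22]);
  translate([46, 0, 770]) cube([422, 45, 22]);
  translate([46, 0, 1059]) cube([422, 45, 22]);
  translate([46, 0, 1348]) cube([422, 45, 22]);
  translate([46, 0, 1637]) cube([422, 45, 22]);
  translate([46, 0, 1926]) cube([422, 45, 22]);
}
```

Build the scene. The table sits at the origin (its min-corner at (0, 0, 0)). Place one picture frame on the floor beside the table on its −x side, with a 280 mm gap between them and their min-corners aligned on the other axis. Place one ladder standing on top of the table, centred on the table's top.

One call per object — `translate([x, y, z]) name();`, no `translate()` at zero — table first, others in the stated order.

table();
translate([-1098, 0, 0]) picture_frame();
translate([259, 465, 687]) ladder();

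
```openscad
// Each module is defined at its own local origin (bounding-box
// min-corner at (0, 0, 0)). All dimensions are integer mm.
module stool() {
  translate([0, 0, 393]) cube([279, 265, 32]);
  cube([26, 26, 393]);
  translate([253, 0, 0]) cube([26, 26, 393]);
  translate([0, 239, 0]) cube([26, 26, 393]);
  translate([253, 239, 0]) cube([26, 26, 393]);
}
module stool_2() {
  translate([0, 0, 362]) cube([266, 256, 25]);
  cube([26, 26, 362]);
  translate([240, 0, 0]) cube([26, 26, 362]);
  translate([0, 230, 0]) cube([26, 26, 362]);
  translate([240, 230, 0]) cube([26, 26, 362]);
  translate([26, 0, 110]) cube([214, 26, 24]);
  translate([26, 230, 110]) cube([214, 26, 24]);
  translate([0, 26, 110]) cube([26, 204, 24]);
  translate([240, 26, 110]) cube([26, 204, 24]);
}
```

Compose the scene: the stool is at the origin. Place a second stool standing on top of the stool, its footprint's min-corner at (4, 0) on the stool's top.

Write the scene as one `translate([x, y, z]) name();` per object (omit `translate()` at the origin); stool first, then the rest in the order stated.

stool();
translate([4, 0, 425]) stool_2();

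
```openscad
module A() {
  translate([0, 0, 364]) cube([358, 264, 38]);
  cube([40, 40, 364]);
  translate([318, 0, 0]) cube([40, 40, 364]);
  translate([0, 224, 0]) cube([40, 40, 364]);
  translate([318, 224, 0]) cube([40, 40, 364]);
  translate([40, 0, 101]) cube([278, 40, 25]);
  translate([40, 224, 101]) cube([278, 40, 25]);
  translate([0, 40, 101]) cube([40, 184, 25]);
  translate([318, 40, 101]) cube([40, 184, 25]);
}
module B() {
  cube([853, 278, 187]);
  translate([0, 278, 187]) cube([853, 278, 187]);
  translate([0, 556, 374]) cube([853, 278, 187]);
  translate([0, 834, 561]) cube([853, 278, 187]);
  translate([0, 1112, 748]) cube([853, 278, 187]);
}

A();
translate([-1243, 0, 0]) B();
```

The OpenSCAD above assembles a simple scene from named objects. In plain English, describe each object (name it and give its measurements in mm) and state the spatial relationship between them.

A is a four-legged stool. The seat is 358×264 mm, 38 mm thick, top at z = 402 mm. It stands on four square legs, each 40×40 mm in cross-section, from z = 0 to the seat underside, each flush with a corner of the seat. Four stretchers, 40 mm wide and 25 mm tall, connect adjacent legs with their undersides at z = 101 mm, each running between the inner faces of the legs it joins and aligned with the legs' outer faces on the other axis.

B is a straight staircase of 5 solid steps. Each step is 853 mm wide (x), 278 mm deep (y, the going) and 187 mm tall (the rise). The first step rests on the floor; each subsequent step sits one going further in +y and one rise higher in +z, directly behind and above the previous step with no overlap.

The staircase is on the floor beside the stool on its −x side.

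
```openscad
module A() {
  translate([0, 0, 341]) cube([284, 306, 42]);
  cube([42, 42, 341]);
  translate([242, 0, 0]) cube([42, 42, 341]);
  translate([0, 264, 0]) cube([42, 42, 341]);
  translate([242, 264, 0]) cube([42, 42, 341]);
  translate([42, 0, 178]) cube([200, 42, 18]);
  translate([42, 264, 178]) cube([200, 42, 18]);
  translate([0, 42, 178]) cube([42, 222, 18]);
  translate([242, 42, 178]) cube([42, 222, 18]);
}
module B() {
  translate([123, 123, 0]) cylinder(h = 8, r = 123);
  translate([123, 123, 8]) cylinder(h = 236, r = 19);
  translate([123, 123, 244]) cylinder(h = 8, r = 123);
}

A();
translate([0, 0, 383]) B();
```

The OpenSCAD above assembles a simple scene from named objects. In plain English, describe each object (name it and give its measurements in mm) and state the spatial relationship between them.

A is a simple wooden stool: a rectangular seat 284 mm (x) by 306 mm (y), 42 mm thick, top face at z = 383 mm, on four square legs, each 42×42 mm in cross-section. The legs rest on z = 0, each flush with a corner of the seat. Four stretchers, 42 mm wide and 18 mm tall, connect adjacent legs with their undersides at z = 178 mm, each running between the inner faces of the legs it joins and aligned with the legs' outer faces on the other axis.

B is a spool: two coaxial disc flanges of radius 123 mm and thickness 8 mm, joined by a core cylinder of radius 19 mm and height 236 mm. The lower flange rests on z = 0 and the three cylinders share a vertical axis.

The spool is on top of the stool.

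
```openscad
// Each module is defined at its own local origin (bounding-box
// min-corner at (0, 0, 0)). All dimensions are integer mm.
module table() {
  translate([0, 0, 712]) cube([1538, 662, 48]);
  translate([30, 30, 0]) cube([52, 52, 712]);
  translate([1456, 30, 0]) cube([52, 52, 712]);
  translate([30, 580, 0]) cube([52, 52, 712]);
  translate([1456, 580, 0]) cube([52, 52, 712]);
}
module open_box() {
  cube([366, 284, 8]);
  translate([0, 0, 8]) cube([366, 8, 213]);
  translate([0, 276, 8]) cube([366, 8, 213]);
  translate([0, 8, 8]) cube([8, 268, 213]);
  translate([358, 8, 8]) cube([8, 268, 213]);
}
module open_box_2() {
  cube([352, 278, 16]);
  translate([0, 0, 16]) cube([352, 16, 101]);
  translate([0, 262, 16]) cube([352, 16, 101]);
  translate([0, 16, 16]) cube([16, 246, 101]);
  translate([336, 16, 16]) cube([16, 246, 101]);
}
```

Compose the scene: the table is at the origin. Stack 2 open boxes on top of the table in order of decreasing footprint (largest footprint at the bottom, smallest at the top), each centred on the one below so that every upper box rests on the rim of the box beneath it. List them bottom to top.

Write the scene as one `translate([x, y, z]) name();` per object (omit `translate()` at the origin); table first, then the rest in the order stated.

table();
translate([586, 189, 760]) open_box();
translate([593, 192, 981]) open_box_2();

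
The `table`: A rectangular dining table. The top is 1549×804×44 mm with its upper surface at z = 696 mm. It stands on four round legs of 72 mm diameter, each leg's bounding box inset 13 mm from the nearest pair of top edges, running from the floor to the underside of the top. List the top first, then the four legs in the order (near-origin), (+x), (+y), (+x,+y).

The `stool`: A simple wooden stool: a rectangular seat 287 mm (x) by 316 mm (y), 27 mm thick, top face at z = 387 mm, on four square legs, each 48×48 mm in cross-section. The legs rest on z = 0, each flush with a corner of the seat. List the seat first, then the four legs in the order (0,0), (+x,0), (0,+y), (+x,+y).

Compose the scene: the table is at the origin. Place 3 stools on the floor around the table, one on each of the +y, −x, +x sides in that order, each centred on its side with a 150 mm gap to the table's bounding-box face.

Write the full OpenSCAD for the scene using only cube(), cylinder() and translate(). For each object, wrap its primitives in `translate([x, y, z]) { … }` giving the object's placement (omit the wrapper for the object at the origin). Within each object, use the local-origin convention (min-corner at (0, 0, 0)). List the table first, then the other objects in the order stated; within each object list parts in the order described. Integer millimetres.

translate([0, 0, 652]) cube([1549, 804, 44]);
translate([49, 49, 0]) cylinder(h = 652, r = 36);
translate([1500, 49, 0]) cylinder(h = 652, r = 36);
translate([49, 755, 0]) cylinder(h = 652, r = 36);
translate([1500, 755, 0]) cylinder(h = 652, r = 36);
translate([631, 954, 0]) {
  translate([0, 0, 360]) cube([287, 316, 27]);
  cube([48, 48, 360]);
  translate([239, 0, 0]) cube([48, 48, 360]);
  translate([0, 268, 0]) cube([48, 48, 360]);
  translate([239, 268, 0]) cube([48, 48, 360]);
}
translate([-437, 244, 0]) {
  translate([0, 0, 360]) cube([287, 316, 27]);
  cube([48, 48, 360]);
  translate([239, 0, 0]) cube([48, 48, 360]);
  translate([0, 268, 0]) cube([48, 48, 360]);
  translate([239, 268, 0]) cube([48, 48, 360]);
}
translate([1699, 244, 0]) {
  translate([0, 0, 360]) cube([287, 316, 27]);
  cube([48, 48, 360]);
  translate([239, 0, 0]) cube([48, 48, 360]);
  translate([0, 268, 0]) cube([48, 48, 360]);
  translate([239, 268, 0]) cube([48, 48, 360]);
}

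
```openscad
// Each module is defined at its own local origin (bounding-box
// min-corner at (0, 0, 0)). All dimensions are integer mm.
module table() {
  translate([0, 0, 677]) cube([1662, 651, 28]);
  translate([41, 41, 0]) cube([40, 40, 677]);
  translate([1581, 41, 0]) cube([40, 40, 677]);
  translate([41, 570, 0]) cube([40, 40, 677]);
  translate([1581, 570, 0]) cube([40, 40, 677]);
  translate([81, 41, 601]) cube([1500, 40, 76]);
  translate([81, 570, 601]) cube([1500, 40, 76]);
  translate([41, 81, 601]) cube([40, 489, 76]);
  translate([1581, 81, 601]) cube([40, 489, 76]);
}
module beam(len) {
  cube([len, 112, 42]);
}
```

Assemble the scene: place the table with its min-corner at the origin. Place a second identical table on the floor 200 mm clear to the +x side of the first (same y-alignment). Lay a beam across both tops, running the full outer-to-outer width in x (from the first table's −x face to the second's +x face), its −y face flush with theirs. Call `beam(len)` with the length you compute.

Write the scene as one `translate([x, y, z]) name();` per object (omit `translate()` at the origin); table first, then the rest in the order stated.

table();
translate([1862, 0, 0]) table();
translate([0, 0, 705]) beam(3524);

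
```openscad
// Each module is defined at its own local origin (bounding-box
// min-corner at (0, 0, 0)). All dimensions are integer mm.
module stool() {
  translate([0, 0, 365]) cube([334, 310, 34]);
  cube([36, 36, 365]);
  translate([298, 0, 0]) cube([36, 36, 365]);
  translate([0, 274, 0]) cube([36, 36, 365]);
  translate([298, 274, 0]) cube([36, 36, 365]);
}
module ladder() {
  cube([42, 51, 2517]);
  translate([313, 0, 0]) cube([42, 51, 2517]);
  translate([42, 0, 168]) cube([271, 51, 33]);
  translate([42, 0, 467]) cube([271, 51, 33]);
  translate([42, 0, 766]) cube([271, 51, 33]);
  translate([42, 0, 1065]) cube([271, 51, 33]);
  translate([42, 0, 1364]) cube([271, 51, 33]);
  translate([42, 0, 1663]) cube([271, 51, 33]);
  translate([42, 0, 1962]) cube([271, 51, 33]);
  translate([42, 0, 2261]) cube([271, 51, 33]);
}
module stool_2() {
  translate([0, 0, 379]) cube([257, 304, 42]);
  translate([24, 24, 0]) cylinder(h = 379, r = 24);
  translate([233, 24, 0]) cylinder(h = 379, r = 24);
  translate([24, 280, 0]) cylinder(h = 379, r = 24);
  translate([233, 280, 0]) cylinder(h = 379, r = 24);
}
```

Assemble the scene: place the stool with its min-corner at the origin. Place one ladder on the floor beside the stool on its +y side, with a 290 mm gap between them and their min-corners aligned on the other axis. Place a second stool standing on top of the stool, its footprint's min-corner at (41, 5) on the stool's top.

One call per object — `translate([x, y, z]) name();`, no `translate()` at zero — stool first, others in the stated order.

stool();
translate([0, 600, 0]) ladder();
translate([41, 5, 399]) stool_2();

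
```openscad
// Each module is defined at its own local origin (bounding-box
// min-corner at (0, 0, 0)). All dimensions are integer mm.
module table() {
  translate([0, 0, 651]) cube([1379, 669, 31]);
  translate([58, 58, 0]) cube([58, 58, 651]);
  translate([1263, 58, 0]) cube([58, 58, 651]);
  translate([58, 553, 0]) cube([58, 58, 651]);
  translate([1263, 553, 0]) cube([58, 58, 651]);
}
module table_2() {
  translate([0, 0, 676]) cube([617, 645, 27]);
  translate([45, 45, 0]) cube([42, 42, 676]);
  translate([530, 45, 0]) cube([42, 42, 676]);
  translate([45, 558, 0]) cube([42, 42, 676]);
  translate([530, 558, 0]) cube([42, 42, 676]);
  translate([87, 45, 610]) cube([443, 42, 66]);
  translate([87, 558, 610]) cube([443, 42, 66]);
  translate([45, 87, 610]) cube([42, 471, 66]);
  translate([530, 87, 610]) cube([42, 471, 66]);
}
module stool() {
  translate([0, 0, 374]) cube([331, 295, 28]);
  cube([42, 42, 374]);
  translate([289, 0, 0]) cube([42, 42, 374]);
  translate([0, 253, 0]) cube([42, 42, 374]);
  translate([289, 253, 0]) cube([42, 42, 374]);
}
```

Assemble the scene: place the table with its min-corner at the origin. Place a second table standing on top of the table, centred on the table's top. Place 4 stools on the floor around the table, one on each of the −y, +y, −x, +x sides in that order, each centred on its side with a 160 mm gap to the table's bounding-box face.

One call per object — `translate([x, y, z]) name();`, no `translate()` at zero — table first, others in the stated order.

table();
translate([381, 12, 682]) table_2();
translate([524, -455, 0]) stool();
translate([524, 829, 0]) stool();
translate([-491, 187, 0]) stool();
translate([1539, 187, 0]) stool();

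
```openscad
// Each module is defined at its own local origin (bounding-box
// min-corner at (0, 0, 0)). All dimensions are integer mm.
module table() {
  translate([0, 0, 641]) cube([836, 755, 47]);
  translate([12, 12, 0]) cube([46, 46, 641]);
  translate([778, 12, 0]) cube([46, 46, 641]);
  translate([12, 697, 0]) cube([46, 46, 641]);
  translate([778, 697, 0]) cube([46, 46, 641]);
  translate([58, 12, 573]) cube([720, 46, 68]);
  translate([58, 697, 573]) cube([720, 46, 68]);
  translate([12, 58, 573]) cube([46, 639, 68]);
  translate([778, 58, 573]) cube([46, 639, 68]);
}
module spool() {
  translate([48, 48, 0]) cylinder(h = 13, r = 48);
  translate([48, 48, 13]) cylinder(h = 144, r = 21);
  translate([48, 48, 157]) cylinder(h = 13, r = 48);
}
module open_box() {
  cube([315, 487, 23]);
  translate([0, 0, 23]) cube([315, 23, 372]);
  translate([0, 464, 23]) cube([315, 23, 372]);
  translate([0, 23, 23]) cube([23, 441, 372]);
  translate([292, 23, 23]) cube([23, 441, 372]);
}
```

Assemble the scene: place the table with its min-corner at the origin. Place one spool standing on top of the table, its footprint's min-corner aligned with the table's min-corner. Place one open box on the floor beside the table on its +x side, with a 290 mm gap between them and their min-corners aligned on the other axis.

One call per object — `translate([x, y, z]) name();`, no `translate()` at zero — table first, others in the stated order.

table();
translate([0, 0, 688]) spool();
translate([1126, 0, 0]) open_box();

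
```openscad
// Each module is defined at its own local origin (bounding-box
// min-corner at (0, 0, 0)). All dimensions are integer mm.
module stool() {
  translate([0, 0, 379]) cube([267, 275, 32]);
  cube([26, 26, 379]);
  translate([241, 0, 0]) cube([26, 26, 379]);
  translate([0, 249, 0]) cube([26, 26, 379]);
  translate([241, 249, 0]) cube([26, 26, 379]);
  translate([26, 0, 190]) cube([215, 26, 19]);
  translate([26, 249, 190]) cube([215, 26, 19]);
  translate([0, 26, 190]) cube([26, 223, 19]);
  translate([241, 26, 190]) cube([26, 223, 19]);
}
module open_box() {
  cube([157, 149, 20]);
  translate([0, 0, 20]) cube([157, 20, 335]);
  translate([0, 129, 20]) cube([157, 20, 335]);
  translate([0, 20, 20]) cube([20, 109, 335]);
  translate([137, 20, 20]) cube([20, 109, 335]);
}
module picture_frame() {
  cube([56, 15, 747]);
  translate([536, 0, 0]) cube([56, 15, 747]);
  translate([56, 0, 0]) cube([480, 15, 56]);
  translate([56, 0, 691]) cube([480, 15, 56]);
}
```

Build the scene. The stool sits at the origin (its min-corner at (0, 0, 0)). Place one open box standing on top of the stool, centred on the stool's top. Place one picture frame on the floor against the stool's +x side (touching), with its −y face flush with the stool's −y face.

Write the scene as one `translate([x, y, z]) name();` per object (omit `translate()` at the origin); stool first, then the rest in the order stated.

stool();
translate([55, 63, 411]) open_box();
translate([267, 0, 0]) picture_frame();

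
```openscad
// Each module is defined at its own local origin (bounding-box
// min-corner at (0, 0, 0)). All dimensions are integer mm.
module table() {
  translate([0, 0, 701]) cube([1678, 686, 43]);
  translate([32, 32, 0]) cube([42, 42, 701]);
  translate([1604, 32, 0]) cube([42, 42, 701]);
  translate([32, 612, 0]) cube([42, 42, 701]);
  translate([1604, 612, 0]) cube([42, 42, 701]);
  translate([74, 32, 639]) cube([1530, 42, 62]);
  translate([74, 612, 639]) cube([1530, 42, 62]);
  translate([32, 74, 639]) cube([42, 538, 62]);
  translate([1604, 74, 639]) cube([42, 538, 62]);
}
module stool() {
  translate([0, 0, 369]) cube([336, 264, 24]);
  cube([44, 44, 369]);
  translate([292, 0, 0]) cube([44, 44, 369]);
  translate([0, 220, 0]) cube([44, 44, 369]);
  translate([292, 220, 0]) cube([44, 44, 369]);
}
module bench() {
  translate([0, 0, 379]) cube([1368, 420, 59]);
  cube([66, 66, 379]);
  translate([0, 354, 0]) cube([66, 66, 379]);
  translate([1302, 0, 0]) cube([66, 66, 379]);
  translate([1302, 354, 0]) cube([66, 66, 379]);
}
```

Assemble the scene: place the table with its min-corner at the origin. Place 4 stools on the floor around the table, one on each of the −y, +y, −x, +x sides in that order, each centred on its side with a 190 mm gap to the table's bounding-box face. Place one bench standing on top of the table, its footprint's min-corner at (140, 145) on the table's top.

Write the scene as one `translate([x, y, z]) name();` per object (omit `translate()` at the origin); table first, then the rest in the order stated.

table();
translate([671, -454, 0]) stool();
translate([671, 876, 0]) stool();
translate([-526, 211, 0]) stool();
translate([1868, 211, 0]) stool();
translate([140, 145, 744]) bench();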